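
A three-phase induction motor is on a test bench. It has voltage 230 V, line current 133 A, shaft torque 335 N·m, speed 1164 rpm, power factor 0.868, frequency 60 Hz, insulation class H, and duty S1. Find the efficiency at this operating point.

ω = 2π × 1164/60 = 121.9 rad/s; P_out = τω = 335 × 121.9 = 40837 W
P_in = √3·V_L·I_L·cosφ = 1.732 × 230 × 133 × 0.868 = 45988 W
η = P_out / P_in = 40837 / 45988 = 0.888 = 88.8%

88.8 %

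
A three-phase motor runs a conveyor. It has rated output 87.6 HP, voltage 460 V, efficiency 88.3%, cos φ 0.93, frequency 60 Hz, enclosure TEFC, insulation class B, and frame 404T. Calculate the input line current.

P_out = 87.6 × 746 = 65350 W
P_in = P_out / η = 65350 / 0.883 = 74009 W
I_L = P_in / (√3·V_L·cosφ) = 74009 / (1.732 × 460 × 0.93) = 99.9 A

99.9 A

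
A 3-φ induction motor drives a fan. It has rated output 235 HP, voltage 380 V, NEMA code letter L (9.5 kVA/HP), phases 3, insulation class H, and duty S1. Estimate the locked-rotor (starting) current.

S_LR = 9.5 × 235 = 2232.5 kVA
I_LR = S_LR/(√3·V_L) = 2232500/(1.732×380) = 3390 A

3390 A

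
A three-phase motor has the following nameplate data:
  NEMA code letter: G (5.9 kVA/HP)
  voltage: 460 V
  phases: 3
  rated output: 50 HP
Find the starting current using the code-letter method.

S_LR = 5.9 × 50 = 295 kVA
I_LR = S_LR/(√3·V_L) = 295000/(1.732×460) = 370 A

370 A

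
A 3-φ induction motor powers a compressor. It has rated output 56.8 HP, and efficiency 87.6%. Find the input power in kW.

P_out = 56.8 × 746 = 42373 W
P_in = P_out/η = 42373/0.876 = 48371 W = 48.4 kW

48.4 kW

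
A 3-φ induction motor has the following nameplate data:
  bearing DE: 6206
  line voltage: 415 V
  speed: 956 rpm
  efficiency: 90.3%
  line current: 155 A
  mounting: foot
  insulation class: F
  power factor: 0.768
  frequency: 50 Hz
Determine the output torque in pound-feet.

569 lb·ft

P_in = √3·V·I·cosφ = 1.732 × 415 × 155 × 0.768 = 85564 W
P_out = η·P_in = 0.903 × 85564 = 77264 W
n = 956 rpm
ω = 2π×956/60 = 100.1 rad/s
τ = P_out/ω = 77264/100.1 = 771.9 N·m
In lb·ft: 771.9/1.356 = 569 lb·ft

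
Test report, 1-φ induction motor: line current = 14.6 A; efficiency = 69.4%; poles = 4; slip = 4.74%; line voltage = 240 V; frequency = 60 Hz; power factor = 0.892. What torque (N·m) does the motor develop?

12.1 N·m

P_in = V·I·cosφ = 240 × 14.6 × 0.892 = 3126 W
P_out = η·P_in = 0.694 × 3126 = 2169 W
n_s = 120×60/4 = 1800 rpm; n = 1800×(1−0.0474) = 1715 rpm
ω = 2π×1715/60 = 179.6 rad/s
τ = P_out/ω = 2169/179.6 = 12.1 N·m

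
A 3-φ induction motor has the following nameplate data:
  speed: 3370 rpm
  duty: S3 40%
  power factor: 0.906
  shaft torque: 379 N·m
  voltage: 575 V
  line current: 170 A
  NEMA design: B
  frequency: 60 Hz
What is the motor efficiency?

87.2 %

ω = 2π × 3370/60 = 352.9 rad/s; P_out = τω = 379 × 352.9 = 133749 W
P_in = √3·V_L·I_L·cosφ = 1.732 × 575 × 170 × 0.906 = 153389 W
η = P_out / P_in = 133749 / 153389 = 0.872 = 87.2%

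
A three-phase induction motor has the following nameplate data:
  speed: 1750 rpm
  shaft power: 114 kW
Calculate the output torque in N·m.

ω = 2π × 1750/60 = 183.3 rad/s
τ = P/ω = 114000/183.3 = 622 N·m

622 N·m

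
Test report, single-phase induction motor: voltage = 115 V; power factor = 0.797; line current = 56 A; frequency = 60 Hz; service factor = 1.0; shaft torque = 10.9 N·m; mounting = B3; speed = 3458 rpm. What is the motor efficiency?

76.9 %

ω = 2π × 3458/60 = 362.1 rad/s; P_out = τω = 10.9 × 362.1 = 3947 W
P_in = V·I·cosφ = 115 × 56 × 0.797 = 5133 W
η = P_out / P_in = 3947 / 5133 = 0.769 = 76.9%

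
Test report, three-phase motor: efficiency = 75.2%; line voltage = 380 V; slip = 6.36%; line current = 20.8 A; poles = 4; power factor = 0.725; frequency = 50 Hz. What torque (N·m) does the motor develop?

50.7 N·m

P_in = √3·V·I·cosφ = 1.732 × 380 × 20.8 × 0.725 = 9925 W
P_out = η·P_in = 0.752 × 9925 = 7464 W
n_s = 120×50/4 = 1500 rpm; n = 1500×(1−0.0636) = 1405 rpm
ω = 2π×1405/60 = 147.1 rad/s
τ = P_out/ω = 7464/147.1 = 50.7 N·m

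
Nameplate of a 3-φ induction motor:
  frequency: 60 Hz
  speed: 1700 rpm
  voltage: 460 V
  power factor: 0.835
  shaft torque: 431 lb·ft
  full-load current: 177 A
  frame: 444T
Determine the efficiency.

τ = 431 lb·ft × 1.356 = 584.4 N·m
ω = 2π × 1700/60 = 178 rad/s; P_out = τω = 584.4 × 178 = 104023 W
P_in = √3·V_L·I_L·cosφ = 1.732 × 460 × 177 × 0.835 = 117751 W
η = P_out / P_in = 104023 / 117751 = 0.883 = 88.3%

88.3 %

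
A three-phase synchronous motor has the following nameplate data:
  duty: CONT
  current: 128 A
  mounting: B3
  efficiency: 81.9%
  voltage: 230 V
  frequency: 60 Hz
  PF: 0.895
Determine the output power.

37.4 kW

P_in = √3·V·I·cosφ = 1.732 × 230 × 128 × 0.895 = 45636 W
P_out = η·P_in = 0.819 × 45636 = 37376 W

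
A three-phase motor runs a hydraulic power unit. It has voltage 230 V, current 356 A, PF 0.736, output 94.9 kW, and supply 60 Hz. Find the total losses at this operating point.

9480 W

P_in = √3·V·I·cosφ = 1.732×230×356×0.736 = 104377 W
P_out = 94900 W
Losses = P_in − P_out = 104377 − 94900 = 9477 W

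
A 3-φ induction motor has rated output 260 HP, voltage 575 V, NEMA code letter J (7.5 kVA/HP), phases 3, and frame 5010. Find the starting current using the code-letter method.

S_LR = 7.5 × 260 = 1950 kVA
I_LR = S_LR/(√3·V_L) = 1950000/(1.732×575) = 1960 A

1960 A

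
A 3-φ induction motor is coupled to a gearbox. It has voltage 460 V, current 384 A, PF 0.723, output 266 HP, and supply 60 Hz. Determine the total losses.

P_in = √3·V·I·cosφ = 1.732×460×384×0.723 = 221195 W
P_out = 266×746 = 198436 W
Losses = P_in − P_out = 221195 − 198436 = 22759 W

22.8 kW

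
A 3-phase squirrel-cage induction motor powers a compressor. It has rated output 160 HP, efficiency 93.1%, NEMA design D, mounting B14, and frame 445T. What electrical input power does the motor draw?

128 kW

P_out = 160 × 746 = 119360 W
P_in = P_out/η = 119360/0.931 = 128206 W = 128 kW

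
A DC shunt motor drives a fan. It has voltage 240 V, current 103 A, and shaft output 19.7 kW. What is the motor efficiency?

P_out = 19.7 kW = 19700 W
P_in = V·I = 240 × 103 = 24720 W
η = P_out / P_in = 19700 / 24720 = 0.797 = 79.7%

79.7 %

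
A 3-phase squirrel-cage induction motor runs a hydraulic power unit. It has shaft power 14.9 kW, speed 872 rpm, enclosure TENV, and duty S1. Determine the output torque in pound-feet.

ω = 2π × 872/60 = 91.32 rad/s
τ = P/ω = 14900/91.32 = 163.2 N·m
In lb·ft: 163.2/1.356 = 120 lb·ft

120 lb·ft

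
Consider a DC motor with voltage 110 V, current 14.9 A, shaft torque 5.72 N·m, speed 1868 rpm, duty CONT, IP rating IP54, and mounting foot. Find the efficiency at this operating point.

68.3 %

ω = 2π × 1868/60 = 195.6 rad/s; P_out = τω = 5.72 × 195.6 = 1119 W
P_in = V·I = 110 × 14.9 = 1639 W
η = P_out / P_in = 1119 / 1639 = 0.683 = 68.3%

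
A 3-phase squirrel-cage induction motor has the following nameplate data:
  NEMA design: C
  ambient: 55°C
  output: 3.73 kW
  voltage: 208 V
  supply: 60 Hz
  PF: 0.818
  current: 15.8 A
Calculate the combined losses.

P_in = √3·V·I·cosφ = 1.732×208×15.8×0.818 = 4656 W
P_out = 3730 W
Losses = P_in − P_out = 4656 − 3730 = 926 W

926 W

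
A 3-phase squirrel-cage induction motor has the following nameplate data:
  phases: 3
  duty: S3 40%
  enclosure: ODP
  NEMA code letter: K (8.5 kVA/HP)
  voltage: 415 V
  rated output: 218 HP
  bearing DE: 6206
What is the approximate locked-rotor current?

2580 A

S_LR = 8.5 × 218 = 1853 kVA
I_LR = S_LR/(√3·V_L) = 1853000/(1.732×415) = 2580 A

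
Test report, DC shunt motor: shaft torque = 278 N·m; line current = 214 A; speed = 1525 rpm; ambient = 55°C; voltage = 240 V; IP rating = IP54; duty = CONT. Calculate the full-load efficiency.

86.4 %

ω = 2π × 1525/60 = 159.7 rad/s; P_out = τω = 278 × 159.7 = 44397 W
P_in = V·I = 240 × 214 = 51360 W
η = P_out / P_in = 44397 / 51360 = 0.864 = 86.4%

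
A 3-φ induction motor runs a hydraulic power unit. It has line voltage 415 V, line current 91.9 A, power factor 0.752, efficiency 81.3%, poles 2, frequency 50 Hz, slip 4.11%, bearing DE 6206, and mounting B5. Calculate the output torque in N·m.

P_in = √3·V·I·cosφ = 1.732 × 415 × 91.9 × 0.752 = 49674 W
P_out = η·P_in = 0.813 × 49674 = 40385 W
n_s = 120×50/2 = 3000 rpm; n = 3000×(1−0.0411) = 2877 rpm
ω = 2π×2877/60 = 301.3 rad/s
τ = P_out/ω = 40385/301.3 = 134 N·m

134 N·m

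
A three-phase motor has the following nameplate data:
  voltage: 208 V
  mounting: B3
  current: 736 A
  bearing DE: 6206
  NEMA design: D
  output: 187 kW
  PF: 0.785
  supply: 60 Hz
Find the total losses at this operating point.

21100 W

P_in = √3·V·I·cosφ = 1.732×208×736×0.785 = 208142 W
P_out = 187000 W
Losses = P_in − P_out = 208142 − 187000 = 21142 W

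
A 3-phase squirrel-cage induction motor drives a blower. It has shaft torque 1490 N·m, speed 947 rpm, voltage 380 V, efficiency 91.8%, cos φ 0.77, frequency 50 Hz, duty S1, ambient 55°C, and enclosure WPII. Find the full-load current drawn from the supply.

318 A

ω = 2π×947/60 = 99.17 rad/s; P_out = τω = 1490 × 99.17 = 147763 W
P_in = P_out / η = 147763 / 0.918 = 160962 W
I_L = P_in / (√3·V_L·cosφ) = 160962 / (1.732 × 380 × 0.77) = 318 A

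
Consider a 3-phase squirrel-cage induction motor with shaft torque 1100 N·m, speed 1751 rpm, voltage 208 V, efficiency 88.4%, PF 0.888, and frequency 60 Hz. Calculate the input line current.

713 A

ω = 2π×1751/60 = 183.4 rad/s; P_out = τω = 1100 × 183.4 = 201740 W
P_in = P_out / η = 201740 / 0.884 = 228213 W
I_L = P_in / (√3·V_L·cosφ) = 228213 / (1.732 × 208 × 0.888) = 713 A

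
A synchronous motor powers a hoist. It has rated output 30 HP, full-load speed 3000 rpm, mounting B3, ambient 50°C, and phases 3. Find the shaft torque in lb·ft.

52.5 lb·ft

P_out = 30 × 746 = 22380 W
ω = 2π × 3000/60 = 314.2 rad/s
τ = P_out/ω = 22380/314.2 = 71.23 N·m
In lb·ft: 71.23/1.356 = 52.5 lb·ft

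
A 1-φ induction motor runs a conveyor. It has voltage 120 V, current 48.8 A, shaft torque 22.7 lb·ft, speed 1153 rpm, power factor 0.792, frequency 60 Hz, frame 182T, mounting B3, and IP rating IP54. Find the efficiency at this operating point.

τ = 22.7 lb·ft × 1.356 = 30.78 N·m
ω = 2π × 1153/60 = 120.7 rad/s; P_out = τω = 30.78 × 120.7 = 3715 W
P_in = V·I·cosφ = 120 × 48.8 × 0.792 = 4638 W
η = P_out / P_in = 3715 / 4638 = 0.801 = 80.1%

80.1 %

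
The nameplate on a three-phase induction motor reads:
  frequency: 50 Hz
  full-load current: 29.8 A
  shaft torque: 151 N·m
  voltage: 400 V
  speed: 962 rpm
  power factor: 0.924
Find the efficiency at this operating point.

ω = 2π × 962/60 = 100.7 rad/s; P_out = τω = 151 × 100.7 = 15206 W
P_in = √3·V_L·I_L·cosφ = 1.732 × 400 × 29.8 × 0.924 = 19076 W
η = P_out / P_in = 15206 / 19076 = 0.797 = 79.7%

79.7 %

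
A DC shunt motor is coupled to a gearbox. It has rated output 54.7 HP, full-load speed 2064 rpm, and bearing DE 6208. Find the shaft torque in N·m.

189 N·m

P_out = 54.7 × 746 = 40806 W
ω = 2π × 2064/60 = 216.1 rad/s
τ = P_out/ω = 40806/216.1 = 189 N·m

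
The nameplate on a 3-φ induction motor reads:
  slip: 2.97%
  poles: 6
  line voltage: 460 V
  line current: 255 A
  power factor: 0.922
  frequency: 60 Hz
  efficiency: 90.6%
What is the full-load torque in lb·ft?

1030 lb·ft

P_in = √3·V·I·cosφ = 1.732 × 460 × 255 × 0.922 = 187317 W
P_out = η·P_in = 0.906 × 187317 = 169709 W
n_s = 120×60/6 = 1200 rpm; n = 1200×(1−0.0297) = 1164 rpm
ω = 2π×1164/60 = 121.9 rad/s
τ = P_out/ω = 169709/121.9 = 1392 N·m
In lb·ft: 1392/1.356 = 1030 lb·ft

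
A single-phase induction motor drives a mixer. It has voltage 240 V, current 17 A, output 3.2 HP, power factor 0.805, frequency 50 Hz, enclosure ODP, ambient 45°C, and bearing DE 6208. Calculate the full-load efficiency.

P_out = 3.2 × 746 = 2387 W
P_in = V·I·cosφ = 240 × 17 × 0.805 = 3284 W
η = P_out / P_in = 2387 / 3284 = 0.727 = 72.7%

72.7 %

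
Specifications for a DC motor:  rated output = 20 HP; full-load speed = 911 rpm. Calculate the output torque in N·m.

156 N·m

P_out = 20 × 746 = 14920 W
ω = 2π × 911/60 = 95.4 rad/s
τ = P_out/ω = 14920/95.4 = 156 N·m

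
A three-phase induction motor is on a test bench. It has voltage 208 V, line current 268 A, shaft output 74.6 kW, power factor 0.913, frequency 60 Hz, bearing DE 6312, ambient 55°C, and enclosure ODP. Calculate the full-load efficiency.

P_out = 74.6 kW = 74600 W
P_in = √3·V_L·I_L·cosφ = 1.732 × 208 × 268 × 0.913 = 88149 W
η = P_out / P_in = 74600 / 88149 = 0.846 = 84.6%

84.6 %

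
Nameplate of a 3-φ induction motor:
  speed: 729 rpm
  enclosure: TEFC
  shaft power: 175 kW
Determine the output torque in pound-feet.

1690 lb·ft

ω = 2π × 729/60 = 76.34 rad/s
τ = P/ω = 175000/76.34 = 2292 N·m
In lb·ft: 2292/1.356 = 1690 lb·ft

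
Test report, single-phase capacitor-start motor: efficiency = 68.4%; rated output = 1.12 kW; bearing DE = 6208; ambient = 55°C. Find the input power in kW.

1.64 kW

P_out = 1120 W
P_in = P_out/η = 1120/0.684 = 1637 W = 1.64 kW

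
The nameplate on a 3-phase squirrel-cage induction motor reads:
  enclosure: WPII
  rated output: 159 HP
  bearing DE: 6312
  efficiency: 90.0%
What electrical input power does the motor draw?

132 kW

P_out = 159 × 746 = 118614 W
P_in = P_out/η = 118614/0.9 = 131793 W = 132 kW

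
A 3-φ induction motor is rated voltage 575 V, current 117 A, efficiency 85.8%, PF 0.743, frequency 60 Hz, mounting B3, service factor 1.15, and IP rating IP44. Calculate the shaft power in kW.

P_in = √3·V·I·cosφ = 1.732 × 575 × 117 × 0.743 = 86575 W
P_out = η·P_in = 0.858 × 86575 = 74281 W

74.3 kW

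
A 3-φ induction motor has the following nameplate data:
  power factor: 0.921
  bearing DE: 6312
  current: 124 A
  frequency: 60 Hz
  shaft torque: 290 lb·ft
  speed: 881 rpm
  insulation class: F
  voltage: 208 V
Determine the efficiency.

τ = 290 lb·ft × 1.356 = 393.2 N·m
ω = 2π × 881/60 = 92.26 rad/s; P_out = τω = 393.2 × 92.26 = 36277 W
P_in = √3·V_L·I_L·cosφ = 1.732 × 208 × 124 × 0.921 = 41143 W
η = P_out / P_in = 36277 / 41143 = 0.882 = 88.2%

88.2 %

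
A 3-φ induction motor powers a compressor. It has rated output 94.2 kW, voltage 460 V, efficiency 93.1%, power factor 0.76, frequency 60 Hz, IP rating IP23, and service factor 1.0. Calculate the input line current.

P_out = 94.2 kW = 94200 W
P_in = P_out / η = 94200 / 0.931 = 101182 W
I_L = P_in / (√3·V_L·cosφ) = 101182 / (1.732 × 460 × 0.76) = 167 A

167 A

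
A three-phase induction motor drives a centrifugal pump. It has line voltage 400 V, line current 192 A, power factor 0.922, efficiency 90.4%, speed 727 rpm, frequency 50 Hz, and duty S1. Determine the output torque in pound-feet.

1070 lb·ft

P_in = √3·V·I·cosφ = 1.732 × 400 × 192 × 0.922 = 122642 W
P_out = η·P_in = 0.904 × 122642 = 110868 W
n = 727 rpm
ω = 2π×727/60 = 76.13 rad/s
τ = P_out/ω = 110868/76.13 = 1456 N·m
In lb·ft: 1456/1.356 = 1070 lb·ft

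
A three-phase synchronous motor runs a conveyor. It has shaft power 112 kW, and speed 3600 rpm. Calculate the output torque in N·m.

297 N·m

ω = 2π × 3600/60 = 377 rad/s
τ = P/ω = 112000/377 = 297 N·m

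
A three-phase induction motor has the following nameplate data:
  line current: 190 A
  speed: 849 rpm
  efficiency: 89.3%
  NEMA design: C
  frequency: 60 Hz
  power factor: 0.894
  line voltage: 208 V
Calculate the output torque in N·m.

P_in = √3·V·I·cosφ = 1.732 × 208 × 190 × 0.894 = 61193 W
P_out = η·P_in = 0.893 × 61193 = 54645 W
n = 849 rpm
ω = 2π×849/60 = 88.91 rad/s
τ = P_out/ω = 54645/88.91 = 615 N·m

615 N·m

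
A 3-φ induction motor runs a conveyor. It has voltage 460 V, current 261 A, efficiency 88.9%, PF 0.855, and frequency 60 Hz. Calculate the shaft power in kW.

P_in = √3·V·I·cosφ = 1.732 × 460 × 261 × 0.855 = 177792 W
P_out = η·P_in = 0.889 × 177792 = 158057 W

158 kW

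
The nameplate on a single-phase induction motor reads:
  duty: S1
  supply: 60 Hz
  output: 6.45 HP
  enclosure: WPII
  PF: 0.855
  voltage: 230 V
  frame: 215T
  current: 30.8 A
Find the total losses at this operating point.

P_in = V·I·cosφ = 230×30.8×0.855 = 6057 W
P_out = 6.45×746 = 4812 W
Losses = P_in − P_out = 6057 − 4812 = 1245 W

1250 W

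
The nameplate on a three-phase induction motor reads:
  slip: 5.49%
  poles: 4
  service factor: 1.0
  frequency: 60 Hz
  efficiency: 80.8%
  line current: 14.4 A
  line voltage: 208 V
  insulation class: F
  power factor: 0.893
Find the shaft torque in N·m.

21 N·m

P_in = √3·V·I·cosφ = 1.732 × 208 × 14.4 × 0.893 = 4633 W
P_out = η·P_in = 0.808 × 4633 = 3743 W
n_s = 120×60/4 = 1800 rpm; n = 1800×(1−0.0549) = 1701 rpm
ω = 2π×1701/60 = 178.1 rad/s
τ = P_out/ω = 3743/178.1 = 21 N·m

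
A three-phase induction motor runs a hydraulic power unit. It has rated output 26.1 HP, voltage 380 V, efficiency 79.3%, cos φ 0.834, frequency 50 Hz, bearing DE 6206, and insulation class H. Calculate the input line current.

44.7 A

P_out = 26.1 × 746 = 19471 W
P_in = P_out / η = 19471 / 0.793 = 24554 W
I_L = P_in / (√3·V_L·cosφ) = 24554 / (1.732 × 380 × 0.834) = 44.7 A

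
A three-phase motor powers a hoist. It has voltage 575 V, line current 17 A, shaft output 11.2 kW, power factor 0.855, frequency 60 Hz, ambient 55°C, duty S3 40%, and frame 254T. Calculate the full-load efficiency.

77.4 %

P_out = 11.2 kW = 11200 W
P_in = √3·V_L·I_L·cosφ = 1.732 × 575 × 17 × 0.855 = 14475 W
η = P_out / P_in = 11200 / 14475 = 0.774 = 77.4%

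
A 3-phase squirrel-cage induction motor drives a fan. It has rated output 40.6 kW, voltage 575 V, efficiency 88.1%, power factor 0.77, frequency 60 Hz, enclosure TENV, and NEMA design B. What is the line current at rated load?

60.1 A

P_out = 40.6 kW = 40600 W
P_in = P_out / η = 40600 / 0.881 = 46084 W
I_L = P_in / (√3·V_L·cosφ) = 46084 / (1.732 × 575 × 0.77) = 60.1 A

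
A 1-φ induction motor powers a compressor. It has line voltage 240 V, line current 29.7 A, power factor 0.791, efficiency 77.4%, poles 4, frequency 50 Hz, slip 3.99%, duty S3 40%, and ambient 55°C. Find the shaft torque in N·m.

28.9 N·m

P_in = V·I·cosφ = 240 × 29.7 × 0.791 = 5638 W
P_out = η·P_in = 0.774 × 5638 = 4364 W
n_s = 120×50/4 = 1500 rpm; n = 1500×(1−0.0399) = 1440 rpm
ω = 2π×1440/60 = 150.8 rad/s
τ = P_out/ω = 4364/150.8 = 28.9 N·m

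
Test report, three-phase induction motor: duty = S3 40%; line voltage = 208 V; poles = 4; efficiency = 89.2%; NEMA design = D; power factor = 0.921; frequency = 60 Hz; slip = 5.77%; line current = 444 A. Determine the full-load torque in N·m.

P_in = √3·V·I·cosφ = 1.732 × 208 × 444 × 0.921 = 147317 W
P_out = η·P_in = 0.892 × 147317 = 131407 W
n_s = 120×60/4 = 1800 rpm; n = 1800×(1−0.0577) = 1696 rpm
ω = 2π×1696/60 = 177.6 rad/s
τ = P_out/ω = 131407/177.6 = 740 N·m

740 N·m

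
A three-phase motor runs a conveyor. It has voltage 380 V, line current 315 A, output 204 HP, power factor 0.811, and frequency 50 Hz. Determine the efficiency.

90.5 %

P_out = 204 × 746 = 152184 W
P_in = √3·V_L·I_L·cosφ = 1.732 × 380 × 315 × 0.811 = 168137 W
η = P_out / P_in = 152184 / 168137 = 0.905 = 90.5%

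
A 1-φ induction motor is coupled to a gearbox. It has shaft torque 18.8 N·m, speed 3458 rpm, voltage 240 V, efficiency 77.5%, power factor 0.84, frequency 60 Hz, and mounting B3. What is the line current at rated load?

ω = 2π×3458/60 = 362.1 rad/s; P_out = τω = 18.8 × 362.1 = 6807 W
P_in = P_out / η = 6807 / 0.775 = 8783 W
I = P_in / (V·cosφ) = 8783 / (240 × 0.84) = 43.6 A

43.6 A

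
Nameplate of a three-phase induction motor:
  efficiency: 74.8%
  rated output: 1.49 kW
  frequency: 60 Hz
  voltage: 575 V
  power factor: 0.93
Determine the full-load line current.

2.15 A

P_out = 1.49 kW = 1490 W
P_in = P_out / η = 1490 / 0.748 = 1992 W
I_L = P_in / (√3·V_L·cosφ) = 1992 / (1.732 × 575 × 0.93) = 2.15 A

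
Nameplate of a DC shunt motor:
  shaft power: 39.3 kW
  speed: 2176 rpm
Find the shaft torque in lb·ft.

ω = 2π × 2176/60 = 227.9 rad/s
τ = P/ω = 39300/227.9 = 172.4 N·m
In lb·ft: 172.4/1.356 = 127 lb·ft

127 lb·ft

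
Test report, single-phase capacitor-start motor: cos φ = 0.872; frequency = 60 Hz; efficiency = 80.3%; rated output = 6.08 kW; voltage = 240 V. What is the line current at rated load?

36.2 A

P_out = 6.08 kW = 6080 W
P_in = P_out / η = 6080 / 0.803 = 7572 W
I = P_in / (V·cosφ) = 7572 / (240 × 0.872) = 36.2 A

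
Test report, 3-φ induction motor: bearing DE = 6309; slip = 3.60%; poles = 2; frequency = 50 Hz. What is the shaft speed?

2892 rpm

n_s = 120f/p = 120×50/2 = 3000 rpm
n = n_s(1 − s) = 3000 × (1 − 0.036) = 2892 rpm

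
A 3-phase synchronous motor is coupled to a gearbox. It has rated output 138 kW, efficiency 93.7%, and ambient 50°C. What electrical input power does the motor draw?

P_out = 138000 W
P_in = P_out/η = 138000/0.937 = 147279 W = 147 kW

147 kW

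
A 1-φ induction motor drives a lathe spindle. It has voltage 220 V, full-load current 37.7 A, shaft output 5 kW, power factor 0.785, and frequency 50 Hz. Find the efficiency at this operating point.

76.8 %

P_out = 5 kW = 5000 W
P_in = V·I·cosφ = 220 × 37.7 × 0.785 = 6511 W
η = P_out / P_in = 5000 / 6511 = 0.768 = 76.8%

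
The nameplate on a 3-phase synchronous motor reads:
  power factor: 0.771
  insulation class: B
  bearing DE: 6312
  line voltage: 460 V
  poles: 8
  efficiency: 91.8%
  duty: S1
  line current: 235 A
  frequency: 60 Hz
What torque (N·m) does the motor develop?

P_in = √3·V·I·cosφ = 1.732 × 460 × 235 × 0.771 = 144354 W
P_out = η·P_in = 0.918 × 144354 = 132517 W
n = n_s = 120×60/8 = 900 rpm (synchronous)
ω = 2π×900/60 = 94.25 rad/s
τ = P_out/ω = 132517/94.25 = 1410 N·m

1410 N·m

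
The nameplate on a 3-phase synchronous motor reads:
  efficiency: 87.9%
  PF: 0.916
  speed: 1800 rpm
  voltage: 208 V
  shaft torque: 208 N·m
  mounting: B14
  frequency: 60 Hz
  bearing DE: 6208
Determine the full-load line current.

ω = 2π×1800/60 = 188.5 rad/s; P_out = τω = 208 × 188.5 = 39208 W
P_in = P_out / η = 39208 / 0.879 = 44605 W
I_L = P_in / (√3·V_L·cosφ) = 44605 / (1.732 × 208 × 0.916) = 135 A

135 A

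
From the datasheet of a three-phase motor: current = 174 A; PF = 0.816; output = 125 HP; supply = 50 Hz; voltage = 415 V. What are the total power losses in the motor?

8.81 kW

P_in = √3·V·I·cosφ = 1.732×415×174×0.816 = 102055 W
P_out = 125×746 = 93250 W
Losses = P_in − P_out = 102055 − 93250 = 8805 W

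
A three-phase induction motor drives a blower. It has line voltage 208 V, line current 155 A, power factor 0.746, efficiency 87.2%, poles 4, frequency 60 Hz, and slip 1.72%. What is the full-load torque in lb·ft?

P_in = √3·V·I·cosφ = 1.732 × 208 × 155 × 0.746 = 41656 W
P_out = η·P_in = 0.872 × 41656 = 36324 W
n_s = 120×60/4 = 1800 rpm; n = 1800×(1−0.0172) = 1769 rpm
ω = 2π×1769/60 = 185.2 rad/s
τ = P_out/ω = 36324/185.2 = 196.1 N·m
In lb·ft: 196.1/1.356 = 145 lb·ft

145 lb·ft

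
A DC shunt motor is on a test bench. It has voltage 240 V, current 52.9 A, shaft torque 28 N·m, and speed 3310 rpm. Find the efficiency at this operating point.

76.4 %

ω = 2π × 3310/60 = 346.6 rad/s; P_out = τω = 28 × 346.6 = 9705 W
P_in = V·I = 240 × 52.9 = 12696 W
η = P_out / P_in = 9705 / 12696 = 0.764 = 76.4%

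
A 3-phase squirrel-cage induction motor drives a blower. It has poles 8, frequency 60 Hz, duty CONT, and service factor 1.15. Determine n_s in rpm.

n_s = 120f/p = 120×60/8 = 900 rpm

900 rpm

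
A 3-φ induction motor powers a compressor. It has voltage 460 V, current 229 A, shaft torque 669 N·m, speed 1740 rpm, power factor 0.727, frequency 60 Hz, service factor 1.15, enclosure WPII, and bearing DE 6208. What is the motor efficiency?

91.9 %

ω = 2π × 1740/60 = 182.2 rad/s; P_out = τω = 669 × 182.2 = 121892 W
P_in = √3·V_L·I_L·cosφ = 1.732 × 460 × 229 × 0.727 = 132640 W
η = P_out / P_in = 121892 / 132640 = 0.919 = 91.9%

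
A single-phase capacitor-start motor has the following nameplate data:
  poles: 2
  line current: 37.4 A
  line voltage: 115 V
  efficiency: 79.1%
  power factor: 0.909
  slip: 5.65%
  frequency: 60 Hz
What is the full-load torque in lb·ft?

P_in = V·I·cosφ = 115 × 37.4 × 0.909 = 3910 W
P_out = η·P_in = 0.791 × 3910 = 3093 W
n_s = 120×60/2 = 3600 rpm; n = 3600×(1−0.0565) = 3397 rpm
ω = 2π×3397/60 = 355.7 rad/s
τ = P_out/ω = 3093/355.7 = 8.696 N·m
In lb·ft: 8.696/1.356 = 6.41 lb·ft

6.41 lb·ft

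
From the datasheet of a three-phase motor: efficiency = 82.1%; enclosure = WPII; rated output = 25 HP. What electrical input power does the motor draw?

P_out = 25 × 746 = 18650 W
P_in = P_out/η = 18650/0.821 = 22716 W = 22.7 kW

22.7 kW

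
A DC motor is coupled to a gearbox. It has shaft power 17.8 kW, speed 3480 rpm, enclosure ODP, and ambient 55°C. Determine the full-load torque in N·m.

ω = 2π × 3480/60 = 364.4 rad/s
τ = P/ω = 17800/364.4 = 48.8 N·m

48.8 N·m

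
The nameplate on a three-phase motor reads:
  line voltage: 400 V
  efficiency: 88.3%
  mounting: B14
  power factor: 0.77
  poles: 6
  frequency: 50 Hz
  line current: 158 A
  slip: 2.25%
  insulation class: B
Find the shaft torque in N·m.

727 N·m

P_in = √3·V·I·cosφ = 1.732 × 400 × 158 × 0.77 = 84286 W
P_out = η·P_in = 0.883 × 84286 = 74425 W
n_s = 120×50/6 = 1000 rpm; n = 1000×(1−0.0225) = 978 rpm
ω = 2π×978/60 = 102.4 rad/s
τ = P_out/ω = 74425/102.4 = 727 N·m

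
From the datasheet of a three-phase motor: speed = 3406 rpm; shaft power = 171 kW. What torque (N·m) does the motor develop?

479 N·m

ω = 2π × 3406/60 = 356.7 rad/s
τ = P/ω = 171000/356.7 = 479 N·m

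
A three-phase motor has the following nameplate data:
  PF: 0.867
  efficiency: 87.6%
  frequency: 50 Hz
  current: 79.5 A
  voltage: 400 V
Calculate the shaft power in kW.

P_in = √3·V·I·cosφ = 1.732 × 400 × 79.5 × 0.867 = 47752 W
P_out = η·P_in = 0.876 × 47752 = 41831 W

41.8 kW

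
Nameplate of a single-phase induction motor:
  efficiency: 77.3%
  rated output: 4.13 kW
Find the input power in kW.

P_out = 4130 W
P_in = P_out/η = 4130/0.773 = 5343 W = 5.34 kW

5.34 kW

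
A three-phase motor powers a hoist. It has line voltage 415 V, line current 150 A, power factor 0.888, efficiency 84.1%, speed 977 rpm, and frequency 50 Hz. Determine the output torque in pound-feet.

580 lb·ft

P_in = √3·V·I·cosφ = 1.732 × 415 × 150 × 0.888 = 95741 W
P_out = η·P_in = 0.841 × 95741 = 80518 W
n = 977 rpm
ω = 2π×977/60 = 102.3 rad/s
τ = P_out/ω = 80518/102.3 = 787.1 N·m
In lb·ft: 787.1/1.356 = 580 lb·ft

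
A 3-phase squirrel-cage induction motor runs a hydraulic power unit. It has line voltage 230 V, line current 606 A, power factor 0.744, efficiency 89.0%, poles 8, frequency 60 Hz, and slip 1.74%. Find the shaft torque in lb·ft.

1270 lb·ft

P_in = √3·V·I·cosφ = 1.732 × 230 × 606 × 0.744 = 179606 W
P_out = η·P_in = 0.89 × 179606 = 159849 W
n_s = 120×60/8 = 900 rpm; n = 900×(1−0.0174) = 884 rpm
ω = 2π×884/60 = 92.57 rad/s
τ = P_out/ω = 159849/92.57 = 1727 N·m
In lb·ft: 1727/1.356 = 1270 lb·ft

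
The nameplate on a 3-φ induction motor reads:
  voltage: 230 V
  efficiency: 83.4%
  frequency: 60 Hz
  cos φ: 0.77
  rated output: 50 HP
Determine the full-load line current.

P_out = 50 × 746 = 37300 W
P_in = P_out / η = 37300 / 0.834 = 44724 W
I_L = P_in / (√3·V_L·cosφ) = 44724 / (1.732 × 230 × 0.77) = 146 A

146 A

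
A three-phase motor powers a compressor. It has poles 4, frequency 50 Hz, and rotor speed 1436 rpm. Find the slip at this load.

4.27 %

n_s = 120f/p = 120×50/4 = 1500 rpm
s = (n_s − n)/n_s = (1500 − 1436)/1500 = 0.0427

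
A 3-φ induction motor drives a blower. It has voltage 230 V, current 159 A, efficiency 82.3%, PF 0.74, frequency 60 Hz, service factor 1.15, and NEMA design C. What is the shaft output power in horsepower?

51.7 HP

P_in = √3·V·I·cosφ = 1.732 × 230 × 159 × 0.74 = 46871 W
P_out = η·P_in = 0.823 × 46871 = 38575 W
= 38575/746 = 51.7 HP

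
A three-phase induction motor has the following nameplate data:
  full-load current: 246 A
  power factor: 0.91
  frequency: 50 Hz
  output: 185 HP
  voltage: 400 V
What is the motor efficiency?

89.0 %

P_out = 185 × 746 = 138010 W
P_in = √3·V_L·I_L·cosφ = 1.732 × 400 × 246 × 0.91 = 155090 W
η = P_out / P_in = 138010 / 155090 = 0.890 = 89.0%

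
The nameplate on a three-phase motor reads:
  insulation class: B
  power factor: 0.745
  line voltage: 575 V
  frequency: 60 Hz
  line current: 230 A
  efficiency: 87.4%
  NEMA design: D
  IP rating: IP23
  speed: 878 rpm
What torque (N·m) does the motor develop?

1620 N·m

P_in = √3·V·I·cosφ = 1.732 × 575 × 230 × 0.745 = 170647 W
P_out = η·P_in = 0.874 × 170647 = 149145 W
n = 878 rpm
ω = 2π×878/60 = 91.94 rad/s
τ = P_out/ω = 149145/91.94 = 1620 N·m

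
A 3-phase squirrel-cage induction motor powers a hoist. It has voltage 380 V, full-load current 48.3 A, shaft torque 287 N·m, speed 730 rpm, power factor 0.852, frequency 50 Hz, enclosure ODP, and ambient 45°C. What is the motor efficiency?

ω = 2π × 730/60 = 76.45 rad/s; P_out = τω = 287 × 76.45 = 21941 W
P_in = √3·V_L·I_L·cosφ = 1.732 × 380 × 48.3 × 0.852 = 27084 W
η = P_out / P_in = 21941 / 27084 = 0.810 = 81.0%

81.0 %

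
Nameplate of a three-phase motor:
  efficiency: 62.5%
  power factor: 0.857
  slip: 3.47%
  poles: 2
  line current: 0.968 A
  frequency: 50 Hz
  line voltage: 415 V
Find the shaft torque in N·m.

P_in = √3·V·I·cosφ = 1.732 × 415 × 0.968 × 0.857 = 596 W
P_out = η·P_in = 0.625 × 596 = 373 W
n_s = 120×50/2 = 3000 rpm; n = 3000×(1−0.0347) = 2896 rpm
ω = 2π×2896/60 = 303.3 rad/s
τ = P_out/ω = 373/303.3 = 1.23 N·m

1.23 N·m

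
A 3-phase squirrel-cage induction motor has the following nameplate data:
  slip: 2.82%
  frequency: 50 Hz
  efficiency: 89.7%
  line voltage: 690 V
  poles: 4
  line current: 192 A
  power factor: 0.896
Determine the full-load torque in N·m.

1210 N·m

P_in = √3·V·I·cosφ = 1.732 × 690 × 192 × 0.896 = 205592 W
P_out = η·P_in = 0.897 × 205592 = 184416 W
n_s = 120×50/4 = 1500 rpm; n = 1500×(1−0.0282) = 1458 rpm
ω = 2π×1458/60 = 152.7 rad/s
τ = P_out/ω = 184416/152.7 = 1210 N·m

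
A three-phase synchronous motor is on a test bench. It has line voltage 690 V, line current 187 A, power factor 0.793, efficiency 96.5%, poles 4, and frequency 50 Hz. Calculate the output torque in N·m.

1090 N·m

P_in = √3·V·I·cosφ = 1.732 × 690 × 187 × 0.793 = 177220 W
P_out = η·P_in = 0.965 × 177220 = 171017 W
n = n_s = 120×50/4 = 1500 rpm (synchronous)
ω = 2π×1500/60 = 157.1 rad/s
τ = P_out/ω = 171017/157.1 = 1090 N·m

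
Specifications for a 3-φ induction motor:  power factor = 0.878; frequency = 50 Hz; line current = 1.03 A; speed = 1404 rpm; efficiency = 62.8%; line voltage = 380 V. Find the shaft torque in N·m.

2.54 N·m

P_in = √3·V·I·cosφ = 1.732 × 380 × 1.03 × 0.878 = 595 W
P_out = η·P_in = 0.628 × 595 = 374 W
n = 1404 rpm
ω = 2π×1404/60 = 147 rad/s
τ = P_out/ω = 374/147 = 2.54 N·m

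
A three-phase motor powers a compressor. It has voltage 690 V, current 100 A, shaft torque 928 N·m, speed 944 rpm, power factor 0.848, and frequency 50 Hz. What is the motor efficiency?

90.5 %

ω = 2π × 944/60 = 98.86 rad/s; P_out = τω = 928 × 98.86 = 91742 W
P_in = √3·V_L·I_L·cosφ = 1.732 × 690 × 100 × 0.848 = 101343 W
η = P_out / P_in = 91742 / 101343 = 0.905 = 90.5%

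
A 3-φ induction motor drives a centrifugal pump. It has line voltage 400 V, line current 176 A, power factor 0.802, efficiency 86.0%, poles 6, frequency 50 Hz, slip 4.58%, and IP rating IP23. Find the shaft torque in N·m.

P_in = √3·V·I·cosφ = 1.732 × 400 × 176 × 0.802 = 97790 W
P_out = η·P_in = 0.86 × 97790 = 84099 W
n_s = 120×50/6 = 1000 rpm; n = 1000×(1−0.0458) = 954 rpm
ω = 2π×954/60 = 99.9 rad/s
τ = P_out/ω = 84099/99.9 = 842 N·m

842 N·m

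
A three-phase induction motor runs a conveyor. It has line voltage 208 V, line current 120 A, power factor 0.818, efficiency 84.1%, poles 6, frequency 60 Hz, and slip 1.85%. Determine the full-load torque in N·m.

P_in = √3·V·I·cosφ = 1.732 × 208 × 120 × 0.818 = 35363 W
P_out = η·P_in = 0.841 × 35363 = 29740 W
n_s = 120×60/6 = 1200 rpm; n = 1200×(1−0.0185) = 1178 rpm
ω = 2π×1178/60 = 123.4 rad/s
τ = P_out/ω = 29740/123.4 = 241 N·m

241 N·m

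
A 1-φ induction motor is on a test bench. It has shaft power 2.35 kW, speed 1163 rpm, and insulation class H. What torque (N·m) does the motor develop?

ω = 2π × 1163/60 = 121.8 rad/s
τ = P/ω = 2350/121.8 = 19.3 N·m

19.3 N·m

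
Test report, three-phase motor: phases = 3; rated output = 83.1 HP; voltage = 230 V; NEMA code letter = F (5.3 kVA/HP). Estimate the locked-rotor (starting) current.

S_LR = 5.3 × 83.1 = 440.43 kVA
I_LR = S_LR/(√3·V_L) = 440430/(1.732×230) = 1110 A

1110 A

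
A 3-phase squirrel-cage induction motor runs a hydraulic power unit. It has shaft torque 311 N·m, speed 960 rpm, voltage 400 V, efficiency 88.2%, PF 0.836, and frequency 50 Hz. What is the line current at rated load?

ω = 2π×960/60 = 100.5 rad/s; P_out = τω = 311 × 100.5 = 31256 W
P_in = P_out / η = 31256 / 0.882 = 35438 W
I_L = P_in / (√3·V_L·cosφ) = 35438 / (1.732 × 400 × 0.836) = 61.2 A

61.2 A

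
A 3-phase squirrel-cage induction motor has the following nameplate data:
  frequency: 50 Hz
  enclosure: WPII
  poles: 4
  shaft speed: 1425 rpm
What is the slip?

n_s = 120f/p = 120×50/4 = 1500 rpm
s = (n_s − n)/n_s = (1500 − 1425)/1500 = 0.0500

5.0 %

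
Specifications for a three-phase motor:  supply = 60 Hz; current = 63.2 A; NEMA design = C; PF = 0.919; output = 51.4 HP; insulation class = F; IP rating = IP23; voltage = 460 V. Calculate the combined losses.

7930 W

P_in = √3·V·I·cosφ = 1.732×460×63.2×0.919 = 46274 W
P_out = 51.4×746 = 38344 W
Losses = P_in − P_out = 46274 − 38344 = 7930 W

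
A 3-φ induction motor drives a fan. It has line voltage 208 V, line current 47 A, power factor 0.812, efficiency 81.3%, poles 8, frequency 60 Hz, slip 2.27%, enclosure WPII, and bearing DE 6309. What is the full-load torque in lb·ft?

P_in = √3·V·I·cosφ = 1.732 × 208 × 47 × 0.812 = 13749 W
P_out = η·P_in = 0.813 × 13749 = 11178 W
n_s = 120×60/8 = 900 rpm; n = 900×(1−0.0227) = 880 rpm
ω = 2π×880/60 = 92.15 rad/s
τ = P_out/ω = 11178/92.15 = 121.3 N·m
In lb·ft: 121.3/1.356 = 89.5 lb·ft

89.5 lb·ft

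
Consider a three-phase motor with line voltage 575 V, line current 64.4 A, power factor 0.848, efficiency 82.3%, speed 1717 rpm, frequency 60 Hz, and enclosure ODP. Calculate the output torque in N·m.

249 N·m

P_in = √3·V·I·cosφ = 1.732 × 575 × 64.4 × 0.848 = 54387 W
P_out = η·P_in = 0.823 × 54387 = 44761 W
n = 1717 rpm
ω = 2π×1717/60 = 179.8 rad/s
τ = P_out/ω = 44761/179.8 = 249 N·m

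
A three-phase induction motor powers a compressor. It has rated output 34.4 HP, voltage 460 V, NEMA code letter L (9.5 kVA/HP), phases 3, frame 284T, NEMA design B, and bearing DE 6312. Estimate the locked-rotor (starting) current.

S_LR = 9.5 × 34.4 = 326.8 kVA
I_LR = S_LR/(√3·V_L) = 326800/(1.732×460) = 410 A

410 A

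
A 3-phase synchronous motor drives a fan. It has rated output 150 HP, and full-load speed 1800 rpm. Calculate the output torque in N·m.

594 N·m

P_out = 150 × 746 = 111900 W
ω = 2π × 1800/60 = 188.5 rad/s
τ = P_out/ω = 111900/188.5 = 594 N·m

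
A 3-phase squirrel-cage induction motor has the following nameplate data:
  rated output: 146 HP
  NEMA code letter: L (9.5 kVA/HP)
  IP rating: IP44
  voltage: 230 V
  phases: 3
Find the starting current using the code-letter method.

3480 A

S_LR = 9.5 × 146 = 1387 kVA
I_LR = S_LR/(√3·V_L) = 1387000/(1.732×230) = 3480 A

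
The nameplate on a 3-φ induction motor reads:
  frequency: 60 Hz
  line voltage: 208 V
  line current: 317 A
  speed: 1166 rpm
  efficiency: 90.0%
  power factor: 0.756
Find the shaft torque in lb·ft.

469 lb·ft

P_in = √3·V·I·cosφ = 1.732 × 208 × 317 × 0.756 = 86336 W
P_out = η·P_in = 0.9 × 86336 = 77702 W
n = 1166 rpm
ω = 2π×1166/60 = 122.1 rad/s
τ = P_out/ω = 77702/122.1 = 636.4 N·m
In lb·ft: 636.4/1.356 = 469 lb·ft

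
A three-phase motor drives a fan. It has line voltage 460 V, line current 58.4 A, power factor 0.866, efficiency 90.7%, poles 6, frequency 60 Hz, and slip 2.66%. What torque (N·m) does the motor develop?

299 N·m

P_in = √3·V·I·cosφ = 1.732 × 460 × 58.4 × 0.866 = 40294 W
P_out = η·P_in = 0.907 × 40294 = 36547 W
n_s = 120×60/6 = 1200 rpm; n = 1200×(1−0.0266) = 1168 rpm
ω = 2π×1168/60 = 122.3 rad/s
τ = P_out/ω = 36547/122.3 = 299 N·m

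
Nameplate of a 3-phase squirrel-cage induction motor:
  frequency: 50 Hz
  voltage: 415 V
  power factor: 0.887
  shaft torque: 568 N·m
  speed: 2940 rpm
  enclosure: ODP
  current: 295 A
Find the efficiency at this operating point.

93.0 %

ω = 2π × 2940/60 = 307.9 rad/s; P_out = τω = 568 × 307.9 = 174887 W
P_in = √3·V_L·I_L·cosφ = 1.732 × 415 × 295 × 0.887 = 188080 W
η = P_out / P_in = 174887 / 188080 = 0.930 = 93.0%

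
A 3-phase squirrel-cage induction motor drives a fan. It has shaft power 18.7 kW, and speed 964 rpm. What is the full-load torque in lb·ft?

ω = 2π × 964/60 = 100.9 rad/s
τ = P/ω = 18700/100.9 = 185.3 N·m
In lb·ft: 185.3/1.356 = 137 lb·ft

137 lb·ft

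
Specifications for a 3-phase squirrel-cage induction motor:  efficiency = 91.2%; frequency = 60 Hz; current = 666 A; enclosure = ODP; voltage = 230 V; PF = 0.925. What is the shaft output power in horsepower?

300 HP

P_in = √3·V·I·cosφ = 1.732 × 230 × 666 × 0.925 = 245410 W
P_out = η·P_in = 0.912 × 245410 = 223814 W
= 223814/746 = 300 HP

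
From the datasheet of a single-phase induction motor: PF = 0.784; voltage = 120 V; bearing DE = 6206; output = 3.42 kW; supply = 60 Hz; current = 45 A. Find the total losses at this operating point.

814 W

P_in = V·I·cosφ = 120×45×0.784 = 4234 W
P_out = 3420 W
Losses = P_in − P_out = 4234 − 3420 = 814 W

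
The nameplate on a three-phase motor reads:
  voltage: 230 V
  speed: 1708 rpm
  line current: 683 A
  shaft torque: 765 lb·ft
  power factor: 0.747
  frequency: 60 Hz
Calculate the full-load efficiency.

τ = 765 lb·ft × 1.356 = 1037 N·m
ω = 2π × 1708/60 = 178.9 rad/s; P_out = τω = 1037 × 178.9 = 185519 W
P_in = √3·V_L·I_L·cosφ = 1.732 × 230 × 683 × 0.747 = 203244 W
η = P_out / P_in = 185519 / 203244 = 0.913 = 91.3%

91.3 %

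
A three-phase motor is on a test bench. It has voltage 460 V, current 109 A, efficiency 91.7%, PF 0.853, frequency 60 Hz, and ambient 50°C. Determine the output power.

67.9 kW

P_in = √3·V·I·cosφ = 1.732 × 460 × 109 × 0.853 = 74077 W
P_out = η·P_in = 0.917 × 74077 = 67929 W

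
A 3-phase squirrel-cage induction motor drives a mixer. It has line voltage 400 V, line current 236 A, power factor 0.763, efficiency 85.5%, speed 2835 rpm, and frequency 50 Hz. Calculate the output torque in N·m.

359 N·m

P_in = √3·V·I·cosφ = 1.732 × 400 × 236 × 0.763 = 124751 W
P_out = η·P_in = 0.855 × 124751 = 106662 W
n = 2835 rpm
ω = 2π×2835/60 = 296.9 rad/s
τ = P_out/ω = 106662/296.9 = 359 N·m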